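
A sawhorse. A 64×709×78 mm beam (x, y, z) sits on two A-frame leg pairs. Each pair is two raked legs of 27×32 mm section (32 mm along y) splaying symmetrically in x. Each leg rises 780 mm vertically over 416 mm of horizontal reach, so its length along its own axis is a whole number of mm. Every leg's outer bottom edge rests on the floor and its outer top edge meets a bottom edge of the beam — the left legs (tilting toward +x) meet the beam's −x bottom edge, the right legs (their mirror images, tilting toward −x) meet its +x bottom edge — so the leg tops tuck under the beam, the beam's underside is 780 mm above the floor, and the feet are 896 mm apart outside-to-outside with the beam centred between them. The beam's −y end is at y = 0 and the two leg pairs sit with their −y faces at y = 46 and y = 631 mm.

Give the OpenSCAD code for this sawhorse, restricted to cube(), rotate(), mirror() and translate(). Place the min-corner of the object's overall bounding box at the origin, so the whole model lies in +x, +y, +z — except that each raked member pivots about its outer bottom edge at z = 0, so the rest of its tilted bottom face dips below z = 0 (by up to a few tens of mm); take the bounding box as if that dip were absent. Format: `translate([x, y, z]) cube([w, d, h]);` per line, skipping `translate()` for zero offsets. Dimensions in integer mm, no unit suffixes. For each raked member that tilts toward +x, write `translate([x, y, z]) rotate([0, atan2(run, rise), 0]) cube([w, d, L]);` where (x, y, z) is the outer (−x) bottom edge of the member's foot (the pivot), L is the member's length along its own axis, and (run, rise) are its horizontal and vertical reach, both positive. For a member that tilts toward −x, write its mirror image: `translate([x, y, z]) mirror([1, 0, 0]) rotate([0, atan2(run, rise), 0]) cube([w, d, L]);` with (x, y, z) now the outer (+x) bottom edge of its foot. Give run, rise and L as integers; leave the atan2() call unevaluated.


// leg length = √(416² + 780²) = 884
// right-leg outer foot x = 2·416 + 64 = 896
// beam min-corner = (416, 0, 780)
translate([416, 0, 780]) cube([64, 709, 78]);
translate([0, 46, 0]) rotate([0, atan2(416, 780), 0]) cube([27, 32, 884]);
translate([896, 46, 0]) mirror([1, 0, 0]) rotate([0, atan2(416, 780), 0]) cube([27, 32, 884]);
translate([0, 631, 0]) rotate([0, atan2(416, 780), 0]) cube([27, 32, 884]);
translate([896, 631, 0]) mirror([1, 0, 0]) rotate([0, atan2(416, 780), 0]) cube([27, 32, 884]);


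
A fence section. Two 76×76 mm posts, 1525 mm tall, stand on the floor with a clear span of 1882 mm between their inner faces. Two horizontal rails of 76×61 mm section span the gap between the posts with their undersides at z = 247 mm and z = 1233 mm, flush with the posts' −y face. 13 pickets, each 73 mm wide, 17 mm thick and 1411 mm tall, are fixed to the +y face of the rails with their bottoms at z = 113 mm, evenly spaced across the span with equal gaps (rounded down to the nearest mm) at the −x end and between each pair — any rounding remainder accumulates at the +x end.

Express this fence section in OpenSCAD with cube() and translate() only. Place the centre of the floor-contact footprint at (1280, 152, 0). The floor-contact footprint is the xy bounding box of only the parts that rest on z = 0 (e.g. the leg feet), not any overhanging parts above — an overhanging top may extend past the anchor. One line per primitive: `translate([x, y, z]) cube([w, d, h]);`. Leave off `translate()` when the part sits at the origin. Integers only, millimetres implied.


translate([263, 114, 0]) cube([76, 76, 1525]);
translate([2221, 114, 0]) cube([76, 76, 1525]);
translate([339, 114, 247]) cube([1882, 76, 61]);
translate([339, 114, 1233]) cube([1882, 76, 61]);
translate([405, 190, 113]) cube([73, 17, 1411]);
translate([544, 190, 113]) cube([73, 17, 1411]);
translate([683, 190, 113]) cube([73, 17, 1411]);
translate([822, 190, 113]) cube([73, 17, 1411]);
translate([961, 190, 113]) cube([73, 17, 1411]);
translate([1100, 190, 113]) cube([73, 17, 1411]);
translate([1239, 190, 113]) cube([73, 17, 1411]);
translate([1378, 190, 113]) cube([73, 17, 1411]);
translate([1517, 190, 113]) cube([73, 17, 1411]);
translate([1656, 190, 113]) cube([73, 17, 1411]);
translate([1795, 190, 113]) cube([73, 17, 1411]);
translate([1934, 190, 113]) cube([73, 17, 1411]);
translate([2073, 190, 113]) cube([73, 17, 1411]);


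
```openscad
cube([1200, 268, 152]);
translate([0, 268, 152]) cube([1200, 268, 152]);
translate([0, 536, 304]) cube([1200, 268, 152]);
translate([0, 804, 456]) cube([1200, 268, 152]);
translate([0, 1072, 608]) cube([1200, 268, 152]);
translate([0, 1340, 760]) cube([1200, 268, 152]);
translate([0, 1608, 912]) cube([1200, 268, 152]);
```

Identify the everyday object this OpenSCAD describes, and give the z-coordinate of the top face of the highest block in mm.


A staircase. The total rise is 1064 mm.

7 identical blocks, each offset up and back from the previous — a staircase. Each step is 152 mm tall and there are 7 of them, so the total rise is 7 × 152 = 1064 mm.


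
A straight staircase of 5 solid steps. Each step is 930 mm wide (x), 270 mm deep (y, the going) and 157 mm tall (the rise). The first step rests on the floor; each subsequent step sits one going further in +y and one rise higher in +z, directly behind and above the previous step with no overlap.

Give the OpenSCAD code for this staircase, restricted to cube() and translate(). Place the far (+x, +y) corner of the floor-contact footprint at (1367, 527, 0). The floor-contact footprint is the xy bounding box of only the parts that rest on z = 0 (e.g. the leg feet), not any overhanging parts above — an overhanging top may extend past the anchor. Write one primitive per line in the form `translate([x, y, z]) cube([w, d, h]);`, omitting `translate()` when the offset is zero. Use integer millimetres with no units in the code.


translate([437, 257, 0]) cube([930, 270, 157]);
translate([437, 527, 157]) cube([930, 270, 157]);
translate([437, 797, 314]) cube([930, 270, 157]);
translate([437, 1067, 471]) cube([930, 270, 157]);
translate([437, 1337, 628]) cube([930, 270, 157]);


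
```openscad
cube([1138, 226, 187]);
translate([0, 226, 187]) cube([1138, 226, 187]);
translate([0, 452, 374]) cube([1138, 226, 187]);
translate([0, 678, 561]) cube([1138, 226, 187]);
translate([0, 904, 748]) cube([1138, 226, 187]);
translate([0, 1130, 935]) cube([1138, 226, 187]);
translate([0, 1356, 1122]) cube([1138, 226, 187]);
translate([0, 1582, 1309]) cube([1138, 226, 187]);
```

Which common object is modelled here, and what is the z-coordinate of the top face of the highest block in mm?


A staircase. The total rise is 1496 mm.

8 identical blocks, each offset up and back from the previous — a staircase. Each step is 187 mm tall and there are 8 of them, so the total rise is 8 × 187 = 1496 mm.


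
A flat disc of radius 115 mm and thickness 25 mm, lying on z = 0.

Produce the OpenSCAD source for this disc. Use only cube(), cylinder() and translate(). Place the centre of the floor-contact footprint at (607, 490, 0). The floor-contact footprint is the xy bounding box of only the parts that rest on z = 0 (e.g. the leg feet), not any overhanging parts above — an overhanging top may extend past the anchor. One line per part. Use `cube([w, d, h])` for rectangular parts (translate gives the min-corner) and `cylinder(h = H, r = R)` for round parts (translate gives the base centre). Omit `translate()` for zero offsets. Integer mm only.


translate([607, 490, 0]) cylinder(h = 25, r = 115);


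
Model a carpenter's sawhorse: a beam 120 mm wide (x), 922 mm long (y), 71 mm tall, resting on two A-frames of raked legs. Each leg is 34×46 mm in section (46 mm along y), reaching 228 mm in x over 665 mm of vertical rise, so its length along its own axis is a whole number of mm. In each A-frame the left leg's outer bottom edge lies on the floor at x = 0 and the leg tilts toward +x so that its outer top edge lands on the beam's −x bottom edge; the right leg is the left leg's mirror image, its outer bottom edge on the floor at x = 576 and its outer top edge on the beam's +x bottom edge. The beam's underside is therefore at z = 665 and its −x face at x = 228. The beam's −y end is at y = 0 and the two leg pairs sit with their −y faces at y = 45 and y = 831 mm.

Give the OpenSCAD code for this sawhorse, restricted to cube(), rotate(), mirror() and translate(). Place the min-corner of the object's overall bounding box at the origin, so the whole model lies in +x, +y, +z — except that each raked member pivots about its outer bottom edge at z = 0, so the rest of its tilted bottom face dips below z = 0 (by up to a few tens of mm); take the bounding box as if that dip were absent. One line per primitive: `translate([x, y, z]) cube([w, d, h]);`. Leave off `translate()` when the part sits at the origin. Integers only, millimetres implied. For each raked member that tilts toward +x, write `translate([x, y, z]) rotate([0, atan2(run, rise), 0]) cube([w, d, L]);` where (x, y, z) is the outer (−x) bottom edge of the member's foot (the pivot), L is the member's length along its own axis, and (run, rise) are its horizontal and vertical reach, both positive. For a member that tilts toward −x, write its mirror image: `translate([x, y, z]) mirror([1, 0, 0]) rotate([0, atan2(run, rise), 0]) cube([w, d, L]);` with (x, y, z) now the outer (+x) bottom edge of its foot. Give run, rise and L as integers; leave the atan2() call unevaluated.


// leg length = √(228² + 665²) = 703
// right-leg outer foot x = 2·228 + 120 = 576
// beam min-corner = (228, 0, 665)
translate([228, 0, 665]) cube([120, 922, 71]);
translate([0, 45, 0]) rotate([0, atan2(228, 665), 0]) cube([34, 46, 703]);
translate([576, 45, 0]) mirror([1, 0, 0]) rotate([0, atan2(228, 665), 0]) cube([34, 46, 703]);
translate([0, 831, 0]) rotate([0, atan2(228, 665), 0]) cube([34, 46, 703]);
translate([576, 831, 0]) mirror([1, 0, 0]) rotate([0, atan2(228, 665), 0]) cube([34, 46, 703]);


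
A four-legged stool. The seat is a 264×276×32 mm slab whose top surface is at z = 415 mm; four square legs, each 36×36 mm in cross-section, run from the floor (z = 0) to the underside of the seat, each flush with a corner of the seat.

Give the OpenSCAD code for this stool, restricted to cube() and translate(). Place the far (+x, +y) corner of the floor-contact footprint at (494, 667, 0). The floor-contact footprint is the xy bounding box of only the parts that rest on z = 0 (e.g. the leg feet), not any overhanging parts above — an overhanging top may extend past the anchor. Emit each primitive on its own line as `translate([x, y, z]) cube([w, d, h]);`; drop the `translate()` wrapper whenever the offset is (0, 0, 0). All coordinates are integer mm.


// leg_h = 415 - 32 = 383
translate([230, 391, 383]) cube([264, 276, 32]);
translate([230, 391, 0]) cube([36, 36, 383]);
translate([458, 391, 0]) cube([36, 36, 383]);
translate([230, 631, 0]) cube([36, 36, 383]);
translate([458, 631, 0]) cube([36, 36, 383]);


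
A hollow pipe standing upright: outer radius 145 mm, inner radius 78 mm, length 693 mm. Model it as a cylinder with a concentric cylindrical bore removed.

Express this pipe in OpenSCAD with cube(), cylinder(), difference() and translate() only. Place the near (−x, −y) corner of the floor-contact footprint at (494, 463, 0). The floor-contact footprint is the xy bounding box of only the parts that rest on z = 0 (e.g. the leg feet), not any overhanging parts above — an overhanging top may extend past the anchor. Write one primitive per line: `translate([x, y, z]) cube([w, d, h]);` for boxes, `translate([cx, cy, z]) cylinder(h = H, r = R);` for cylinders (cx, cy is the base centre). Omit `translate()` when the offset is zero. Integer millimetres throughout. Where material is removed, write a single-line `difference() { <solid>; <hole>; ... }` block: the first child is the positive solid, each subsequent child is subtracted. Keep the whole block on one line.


difference() { translate([639, 608, 0]) cylinder(h = 693, r = 145); translate([639, 608, 0]) cylinder(h = 693, r = 78); }


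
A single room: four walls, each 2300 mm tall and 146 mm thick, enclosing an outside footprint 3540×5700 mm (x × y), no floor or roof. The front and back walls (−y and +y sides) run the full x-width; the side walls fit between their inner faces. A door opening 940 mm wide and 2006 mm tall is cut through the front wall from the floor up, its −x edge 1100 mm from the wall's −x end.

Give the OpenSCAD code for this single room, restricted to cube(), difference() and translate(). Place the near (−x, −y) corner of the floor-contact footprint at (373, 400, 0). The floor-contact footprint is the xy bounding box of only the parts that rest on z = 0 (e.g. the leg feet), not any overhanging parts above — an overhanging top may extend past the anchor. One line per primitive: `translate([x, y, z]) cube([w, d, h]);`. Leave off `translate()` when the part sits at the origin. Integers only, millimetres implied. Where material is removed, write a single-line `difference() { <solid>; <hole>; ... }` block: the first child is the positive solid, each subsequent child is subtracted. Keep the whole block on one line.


difference() { translate([373, 400, 0]) cube([3540, 146, 2300]); translate([1473, 400, 0]) cube([940, 146, 2006]); }
translate([373, 5954, 0]) cube([3540, 146, 2300]);
translate([373, 546, 0]) cube([146, 5408, 2300]);
translate([3767, 546, 0]) cube([146, 5408, 2300]);


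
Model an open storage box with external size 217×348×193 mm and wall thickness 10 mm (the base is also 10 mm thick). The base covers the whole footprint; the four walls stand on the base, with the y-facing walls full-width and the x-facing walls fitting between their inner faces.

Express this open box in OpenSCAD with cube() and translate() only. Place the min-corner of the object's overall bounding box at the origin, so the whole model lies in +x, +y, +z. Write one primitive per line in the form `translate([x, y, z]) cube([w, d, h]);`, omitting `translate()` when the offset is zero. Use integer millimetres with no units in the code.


cube([217, 348, 10]);
translate([0, 0, 10]) cube([217, 10, 183]);
translate([0, 338, 10]) cube([217, 10, 183]);
translate([0, 10, 10]) cube([10, 328, 183]);
translate([207, 10, 10]) cube([10, 328, 183]);


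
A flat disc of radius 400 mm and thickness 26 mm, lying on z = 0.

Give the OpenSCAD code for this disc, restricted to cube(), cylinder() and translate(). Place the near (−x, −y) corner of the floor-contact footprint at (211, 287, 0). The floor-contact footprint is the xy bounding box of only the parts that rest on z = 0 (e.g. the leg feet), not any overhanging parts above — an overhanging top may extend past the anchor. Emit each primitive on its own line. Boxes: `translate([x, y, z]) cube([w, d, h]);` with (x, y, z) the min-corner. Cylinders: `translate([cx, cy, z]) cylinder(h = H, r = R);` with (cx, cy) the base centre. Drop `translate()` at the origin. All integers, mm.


translate([611, 687, 0]) cylinder(h = 26, r = 400);


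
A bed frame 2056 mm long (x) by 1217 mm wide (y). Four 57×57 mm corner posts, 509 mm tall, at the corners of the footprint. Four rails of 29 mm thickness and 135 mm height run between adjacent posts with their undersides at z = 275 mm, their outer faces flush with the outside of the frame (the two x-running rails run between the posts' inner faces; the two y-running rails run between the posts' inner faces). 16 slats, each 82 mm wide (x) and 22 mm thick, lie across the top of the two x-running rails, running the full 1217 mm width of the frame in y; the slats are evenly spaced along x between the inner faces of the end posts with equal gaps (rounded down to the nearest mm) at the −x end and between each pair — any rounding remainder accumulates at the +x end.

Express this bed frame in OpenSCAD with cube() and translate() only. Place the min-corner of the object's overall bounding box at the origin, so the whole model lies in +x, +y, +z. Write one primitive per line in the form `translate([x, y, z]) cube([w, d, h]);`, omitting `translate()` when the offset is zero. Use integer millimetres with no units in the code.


// slat z = rail_z + rail_h = 275 + 135 = 410
// slat gap = ⌊(1942 − 16·82) / 17⌋ = 37
cube([57, 57, 509]);
translate([0, 1160, 0]) cube([57, 57, 509]);
translate([1999, 0, 0]) cube([57, 57, 509]);
translate([1999, 1160, 0]) cube([57, 57, 509]);
translate([57, 0, 275]) cube([1942, 29, 135]);
translate([57, 1188, 275]) cube([1942, 29, 135]);
translate([0, 57, 275]) cube([29, 1103, 135]);
translate([2027, 57, 275]) cube([29, 1103, 135]);
translate([94, 0, 410]) cube([82, 1217, 22]);
translate([213, 0, 410]) cube([82, 1217, 22]);
translate([332, 0, 410]) cube([82, 1217, 22]);
translate([451, 0, 410]) cube([82, 1217, 22]);
translate([570, 0, 410]) cube([82, 1217, 22]);
translate([689, 0, 410]) cube([82, 1217, 22]);
translate([808, 0, 410]) cube([82, 1217, 22]);
translate([927, 0, 410]) cube([82, 1217, 22]);
translate([1046, 0, 410]) cube([82, 1217, 22]);
translate([1165, 0, 410]) cube([82, 1217, 22]);
translate([1284, 0, 410]) cube([82, 1217, 22]);
translate([1403, 0, 410]) cube([82, 1217, 22]);
translate([1522, 0, 410]) cube([82, 1217, 22]);
translate([1641, 0, 410]) cube([82, 1217, 22]);
translate([1760, 0, 410]) cube([82, 1217, 22]);
translate([1879, 0, 410]) cube([82, 1217, 22]);


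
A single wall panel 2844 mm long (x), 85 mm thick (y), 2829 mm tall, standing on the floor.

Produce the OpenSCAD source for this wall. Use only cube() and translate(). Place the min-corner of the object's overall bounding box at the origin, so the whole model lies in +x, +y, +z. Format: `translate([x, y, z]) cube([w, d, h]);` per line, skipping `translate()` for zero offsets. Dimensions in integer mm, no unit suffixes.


cube([2844, 85, 2829]);


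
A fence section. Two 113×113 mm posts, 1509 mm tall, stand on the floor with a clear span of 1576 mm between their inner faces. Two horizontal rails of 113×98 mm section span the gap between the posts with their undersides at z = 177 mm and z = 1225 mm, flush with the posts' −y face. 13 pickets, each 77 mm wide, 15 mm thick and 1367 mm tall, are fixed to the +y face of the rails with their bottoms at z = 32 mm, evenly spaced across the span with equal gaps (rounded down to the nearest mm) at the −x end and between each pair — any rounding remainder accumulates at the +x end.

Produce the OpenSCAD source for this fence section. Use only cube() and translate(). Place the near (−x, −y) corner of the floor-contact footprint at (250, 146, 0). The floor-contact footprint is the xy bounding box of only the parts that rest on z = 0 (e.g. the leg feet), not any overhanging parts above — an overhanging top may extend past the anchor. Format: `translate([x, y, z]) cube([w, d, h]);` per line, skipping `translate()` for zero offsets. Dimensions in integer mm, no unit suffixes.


translate([250, 146, 0]) cube([113, 113, 1509]);
translate([1939, 146, 0]) cube([113, 113, 1509]);
translate([363, 146, 177]) cube([1576, 113, 98]);
translate([363, 146, 1225]) cube([1576, 113, 98]);
translate([404, 259, 32]) cube([77, 15, 1367]);
translate([522, 259, 32]) cube([77, 15, 1367]);
translate([640, 259, 32]) cube([77, 15, 1367]);
translate([758, 259, 32]) cube([77, 15, 1367]);
translate([876, 259, 32]) cube([77, 15, 1367]);
translate([994, 259, 32]) cube([77, 15, 1367]);
translate([1112, 259, 32]) cube([77, 15, 1367]);
translate([1230, 259, 32]) cube([77, 15, 1367]);
translate([1348, 259, 32]) cube([77, 15, 1367]);
translate([1466, 259, 32]) cube([77, 15, 1367]);
translate([1584, 259, 32]) cube([77, 15, 1367]);
translate([1702, 259, 32]) cube([77, 15, 1367]);
translate([1820, 259, 32]) cube([77, 15, 1367]);


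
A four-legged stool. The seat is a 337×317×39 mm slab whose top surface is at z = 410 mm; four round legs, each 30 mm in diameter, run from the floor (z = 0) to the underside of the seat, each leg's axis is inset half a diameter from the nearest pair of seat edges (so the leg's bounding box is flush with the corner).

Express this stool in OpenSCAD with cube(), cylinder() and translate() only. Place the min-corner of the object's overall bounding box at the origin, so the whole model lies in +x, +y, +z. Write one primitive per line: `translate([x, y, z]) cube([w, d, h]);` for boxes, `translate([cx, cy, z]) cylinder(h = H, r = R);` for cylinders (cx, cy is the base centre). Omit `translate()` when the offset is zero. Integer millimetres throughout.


translate([0, 0, 371]) cube([337, 317, 39]);
translate([15, 15, 0]) cylinder(h = 371, r = 15);
translate([322, 15, 0]) cylinder(h = 371, r = 15);
translate([15, 302, 0]) cylinder(h = 371, r = 15);
translate([322, 302, 0]) cylinder(h = 371, r = 15);


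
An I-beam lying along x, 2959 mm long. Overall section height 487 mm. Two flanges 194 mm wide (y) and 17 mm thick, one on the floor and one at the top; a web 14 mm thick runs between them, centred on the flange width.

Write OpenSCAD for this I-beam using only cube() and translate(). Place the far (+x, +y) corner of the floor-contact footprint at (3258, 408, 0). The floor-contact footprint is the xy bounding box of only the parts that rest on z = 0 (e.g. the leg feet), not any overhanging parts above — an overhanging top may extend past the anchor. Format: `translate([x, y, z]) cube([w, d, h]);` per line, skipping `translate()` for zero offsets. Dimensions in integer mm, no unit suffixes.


translate([299, 214, 0]) cube([2959, 194, 17]);
translate([299, 304, 17]) cube([2959, 14, 453]);
translate([299, 214, 470]) cube([2959, 194, 17]);


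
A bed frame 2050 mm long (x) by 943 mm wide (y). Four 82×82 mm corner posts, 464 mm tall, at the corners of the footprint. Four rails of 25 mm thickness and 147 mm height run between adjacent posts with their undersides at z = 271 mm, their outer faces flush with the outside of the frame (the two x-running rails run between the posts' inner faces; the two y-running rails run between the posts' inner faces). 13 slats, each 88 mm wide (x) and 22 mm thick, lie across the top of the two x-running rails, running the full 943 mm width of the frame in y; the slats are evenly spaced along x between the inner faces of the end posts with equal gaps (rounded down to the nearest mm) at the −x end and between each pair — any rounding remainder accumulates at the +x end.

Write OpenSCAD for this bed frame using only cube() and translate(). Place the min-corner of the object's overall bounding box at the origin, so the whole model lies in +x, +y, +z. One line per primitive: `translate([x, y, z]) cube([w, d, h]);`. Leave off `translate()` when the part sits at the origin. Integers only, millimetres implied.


cube([82, 82, 464]);
translate([0, 861, 0]) cube([82, 82, 464]);
translate([1968, 0, 0]) cube([82, 82, 464]);
translate([1968, 861, 0]) cube([82, 82, 464]);
translate([82, 0, 271]) cube([1886, 25, 147]);
translate([82, 918, 271]) cube([1886, 25, 147]);
translate([0, 82, 271]) cube([25, 779, 147]);
translate([2025, 82, 271]) cube([25, 779, 147]);
translate([135, 0, 418]) cube([88, 943, 22]);
translate([276, 0, 418]) cube([88, 943, 22]);
translate([417, 0, 418]) cube([88, 943, 22]);
translate([558, 0, 418]) cube([88, 943, 22]);
translate([699, 0, 418]) cube([88, 943, 22]);
translate([840, 0, 418]) cube([88, 943, 22]);
translate([981, 0, 418]) cube([88, 943, 22]);
translate([1122, 0, 418]) cube([88, 943, 22]);
translate([1263, 0, 418]) cube([88, 943, 22]);
translate([1404, 0, 418]) cube([88, 943, 22]);
translate([1545, 0, 418]) cube([88, 943, 22]);
translate([1686, 0, 418]) cube([88, 943, 22]);
translate([1827, 0, 418]) cube([88, 943, 22]);


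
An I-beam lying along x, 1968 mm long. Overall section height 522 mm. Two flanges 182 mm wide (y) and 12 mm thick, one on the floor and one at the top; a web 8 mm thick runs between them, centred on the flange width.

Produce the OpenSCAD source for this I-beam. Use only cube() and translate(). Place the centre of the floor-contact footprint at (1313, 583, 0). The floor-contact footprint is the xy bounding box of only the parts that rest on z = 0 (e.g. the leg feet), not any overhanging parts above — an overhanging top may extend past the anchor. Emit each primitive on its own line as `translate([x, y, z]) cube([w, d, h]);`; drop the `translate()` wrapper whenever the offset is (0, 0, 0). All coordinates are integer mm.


translate([329, 492, 0]) cube([1968, 182, 12]);
translate([329, 579, 12]) cube([1968, 8, 498]);
translate([329, 492, 510]) cube([1968, 182, 12]);


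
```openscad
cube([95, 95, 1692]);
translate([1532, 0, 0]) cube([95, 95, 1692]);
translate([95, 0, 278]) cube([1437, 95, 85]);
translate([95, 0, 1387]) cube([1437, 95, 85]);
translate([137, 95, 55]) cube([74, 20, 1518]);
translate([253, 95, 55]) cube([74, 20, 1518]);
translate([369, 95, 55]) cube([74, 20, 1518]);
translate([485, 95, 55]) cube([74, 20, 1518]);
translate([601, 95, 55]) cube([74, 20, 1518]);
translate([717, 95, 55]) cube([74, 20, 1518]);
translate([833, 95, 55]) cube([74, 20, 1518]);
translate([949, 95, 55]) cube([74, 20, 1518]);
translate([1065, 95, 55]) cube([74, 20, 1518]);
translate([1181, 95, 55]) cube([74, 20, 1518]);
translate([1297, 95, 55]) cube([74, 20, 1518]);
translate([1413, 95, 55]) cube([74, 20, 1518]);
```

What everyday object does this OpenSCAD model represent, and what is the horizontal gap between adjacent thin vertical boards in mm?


A fence section. The picket gap is 42 mm.

Two posts, two rails, 12 pickets — a fence section. Span 1437 mm holds 12 pickets of 74 mm with 13 equal gaps: ⌊(1437 − 12·74) / 13⌋ = 42 mm.


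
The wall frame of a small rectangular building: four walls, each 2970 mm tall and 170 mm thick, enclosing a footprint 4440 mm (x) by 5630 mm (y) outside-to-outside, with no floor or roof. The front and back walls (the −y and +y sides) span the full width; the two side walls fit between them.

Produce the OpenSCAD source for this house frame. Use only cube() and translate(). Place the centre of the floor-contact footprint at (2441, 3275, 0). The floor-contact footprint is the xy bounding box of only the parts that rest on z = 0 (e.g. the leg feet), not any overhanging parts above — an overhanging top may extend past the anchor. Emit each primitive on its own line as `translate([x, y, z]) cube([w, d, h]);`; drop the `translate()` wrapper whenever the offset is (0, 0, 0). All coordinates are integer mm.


translate([221, 460, 0]) cube([4440, 170, 2970]);
translate([221, 5920, 0]) cube([4440, 170, 2970]);
translate([221, 630, 0]) cube([170, 5290, 2970]);
translate([4491, 630, 0]) cube([170, 5290, 2970]);


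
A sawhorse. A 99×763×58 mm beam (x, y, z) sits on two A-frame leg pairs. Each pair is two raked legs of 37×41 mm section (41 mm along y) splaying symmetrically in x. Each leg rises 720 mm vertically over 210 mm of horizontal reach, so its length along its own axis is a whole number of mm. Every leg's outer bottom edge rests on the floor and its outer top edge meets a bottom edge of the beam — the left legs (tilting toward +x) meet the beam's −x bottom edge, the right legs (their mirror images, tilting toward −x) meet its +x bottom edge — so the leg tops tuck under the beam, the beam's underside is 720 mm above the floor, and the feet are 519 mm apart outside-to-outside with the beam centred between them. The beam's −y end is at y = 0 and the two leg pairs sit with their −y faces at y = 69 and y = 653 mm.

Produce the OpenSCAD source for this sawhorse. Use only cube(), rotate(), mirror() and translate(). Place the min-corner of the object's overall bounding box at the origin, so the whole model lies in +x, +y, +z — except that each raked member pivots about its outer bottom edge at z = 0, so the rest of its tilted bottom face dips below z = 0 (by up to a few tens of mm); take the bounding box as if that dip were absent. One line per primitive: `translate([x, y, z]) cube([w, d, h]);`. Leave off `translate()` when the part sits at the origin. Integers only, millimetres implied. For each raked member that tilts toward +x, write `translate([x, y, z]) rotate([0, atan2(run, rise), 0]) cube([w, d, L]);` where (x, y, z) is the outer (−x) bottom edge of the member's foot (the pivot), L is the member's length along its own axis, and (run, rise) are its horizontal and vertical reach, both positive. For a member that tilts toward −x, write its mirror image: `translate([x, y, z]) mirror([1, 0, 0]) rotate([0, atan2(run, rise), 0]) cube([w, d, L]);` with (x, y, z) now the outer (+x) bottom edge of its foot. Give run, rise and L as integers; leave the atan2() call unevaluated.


translate([210, 0, 720]) cube([99, 763, 58]);
translate([0, 69, 0]) rotate([0, atan2(210, 720), 0]) cube([37, 41, 750]);
translate([519, 69, 0]) mirror([1, 0, 0]) rotate([0, atan2(210, 720), 0]) cube([37, 41, 750]);
translate([0, 653, 0]) rotate([0, atan2(210, 720), 0]) cube([37, 41, 750]);
translate([519, 653, 0]) mirror([1, 0, 0]) rotate([0, atan2(210, 720), 0]) cube([37, 41, 750]);


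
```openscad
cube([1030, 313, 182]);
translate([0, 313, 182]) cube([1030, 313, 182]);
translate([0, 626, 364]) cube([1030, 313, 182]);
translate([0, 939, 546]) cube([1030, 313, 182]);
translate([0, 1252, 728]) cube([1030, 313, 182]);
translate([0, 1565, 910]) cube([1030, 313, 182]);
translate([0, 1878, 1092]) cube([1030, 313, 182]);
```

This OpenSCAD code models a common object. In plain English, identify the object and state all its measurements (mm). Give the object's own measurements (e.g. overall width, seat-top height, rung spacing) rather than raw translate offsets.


A straight staircase of 7 solid steps. Each step is 1030 mm wide (x), 313 mm deep (y, the going) and 182 mm tall (the rise). The first step rests on the floor; each subsequent step sits one going further in +y and one rise higher in +z, directly behind and above the previous step with no overlap.


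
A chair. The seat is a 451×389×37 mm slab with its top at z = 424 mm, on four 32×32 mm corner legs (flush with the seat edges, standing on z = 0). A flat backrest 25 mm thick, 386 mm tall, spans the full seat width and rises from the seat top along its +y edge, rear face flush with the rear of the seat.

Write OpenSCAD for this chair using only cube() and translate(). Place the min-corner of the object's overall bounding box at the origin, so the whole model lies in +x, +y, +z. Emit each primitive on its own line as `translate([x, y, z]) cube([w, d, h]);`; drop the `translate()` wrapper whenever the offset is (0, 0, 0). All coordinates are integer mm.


// leg_h = 424 - 37 = 387
translate([0, 0, 387]) cube([451, 389, 37]);
cube([32, 32, 387]);
translate([419, 0, 0]) cube([32, 32, 387]);
translate([0, 357, 0]) cube([32, 32, 387]);
translate([419, 357, 0]) cube([32, 32, 387]);
translate([0, 364, 424]) cube([451, 25, 386]);


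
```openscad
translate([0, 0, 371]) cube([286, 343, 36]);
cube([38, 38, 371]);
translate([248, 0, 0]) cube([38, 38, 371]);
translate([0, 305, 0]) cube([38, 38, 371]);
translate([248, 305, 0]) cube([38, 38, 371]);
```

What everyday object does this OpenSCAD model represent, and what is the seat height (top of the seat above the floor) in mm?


A stool. The seat height is 407 mm.

A 286×343×36 slab at z = 371 on four corner posts — a stool. The seat top is 371 + 36 = 407 mm.


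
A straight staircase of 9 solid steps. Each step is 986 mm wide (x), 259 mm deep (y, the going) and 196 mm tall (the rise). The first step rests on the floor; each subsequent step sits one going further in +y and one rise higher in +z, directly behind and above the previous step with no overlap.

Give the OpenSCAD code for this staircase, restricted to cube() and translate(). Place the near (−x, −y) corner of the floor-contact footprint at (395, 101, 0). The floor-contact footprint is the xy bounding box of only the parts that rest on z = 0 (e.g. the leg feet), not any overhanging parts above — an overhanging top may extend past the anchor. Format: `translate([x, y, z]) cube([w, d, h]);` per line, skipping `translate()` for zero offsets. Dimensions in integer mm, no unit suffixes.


translate([395, 101, 0]) cube([986, 259, 196]);
translate([395, 360, 196]) cube([986, 259, 196]);
translate([395, 619, 392]) cube([986, 259, 196]);
translate([395, 878, 588]) cube([986, 259, 196]);
translate([395, 1137, 784]) cube([986, 259, 196]);
translate([395, 1396, 980]) cube([986, 259, 196]);
translate([395, 1655, 1176]) cube([986, 259, 196]);
translate([395, 1914, 1372]) cube([986, 259, 196]);
translate([395, 2173, 1568]) cube([986, 259, 196]);


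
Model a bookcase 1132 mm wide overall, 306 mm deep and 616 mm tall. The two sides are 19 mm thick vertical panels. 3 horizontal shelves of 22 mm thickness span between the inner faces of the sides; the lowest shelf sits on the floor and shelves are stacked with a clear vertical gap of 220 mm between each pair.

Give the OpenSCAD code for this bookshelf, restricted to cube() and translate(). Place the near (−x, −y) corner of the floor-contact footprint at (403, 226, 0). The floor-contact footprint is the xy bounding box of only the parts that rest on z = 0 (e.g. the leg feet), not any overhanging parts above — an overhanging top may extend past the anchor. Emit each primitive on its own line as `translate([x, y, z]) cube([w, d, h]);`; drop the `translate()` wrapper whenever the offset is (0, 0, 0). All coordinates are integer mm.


translate([403, 226, 0]) cube([19, 306, 616]);
translate([1516, 226, 0]) cube([19, 306, 616]);
translate([422, 226, 0]) cube([1094, 306, 22]);
translate([422, 226, 242]) cube([1094, 306, 22]);
translate([422, 226, 484]) cube([1094, 306, 22]);


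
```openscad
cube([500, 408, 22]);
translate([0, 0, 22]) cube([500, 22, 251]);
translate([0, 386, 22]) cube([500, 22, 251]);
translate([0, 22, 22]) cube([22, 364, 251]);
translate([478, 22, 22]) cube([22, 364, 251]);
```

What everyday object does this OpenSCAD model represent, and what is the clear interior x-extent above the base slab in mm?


An open box. The internal width is 456 mm.

A 500×408 base slab with four walls standing on it — an open box. The base is 500 mm wide and the walls are 22 mm thick, so the internal width is 500 − 2 × 22 = 456 mm.


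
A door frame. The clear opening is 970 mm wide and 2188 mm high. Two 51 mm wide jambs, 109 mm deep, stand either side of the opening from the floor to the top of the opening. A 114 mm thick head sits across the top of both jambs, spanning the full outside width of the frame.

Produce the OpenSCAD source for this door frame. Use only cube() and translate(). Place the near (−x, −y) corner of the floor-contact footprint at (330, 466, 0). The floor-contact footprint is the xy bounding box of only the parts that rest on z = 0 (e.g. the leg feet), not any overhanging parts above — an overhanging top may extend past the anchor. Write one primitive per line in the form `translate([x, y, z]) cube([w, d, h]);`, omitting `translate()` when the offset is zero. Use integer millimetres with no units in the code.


translate([330, 466, 0]) cube([51, 109, 2188]);
translate([1351, 466, 0]) cube([51, 109, 2188]);
translate([330, 466, 2188]) cube([1072, 109, 114]);


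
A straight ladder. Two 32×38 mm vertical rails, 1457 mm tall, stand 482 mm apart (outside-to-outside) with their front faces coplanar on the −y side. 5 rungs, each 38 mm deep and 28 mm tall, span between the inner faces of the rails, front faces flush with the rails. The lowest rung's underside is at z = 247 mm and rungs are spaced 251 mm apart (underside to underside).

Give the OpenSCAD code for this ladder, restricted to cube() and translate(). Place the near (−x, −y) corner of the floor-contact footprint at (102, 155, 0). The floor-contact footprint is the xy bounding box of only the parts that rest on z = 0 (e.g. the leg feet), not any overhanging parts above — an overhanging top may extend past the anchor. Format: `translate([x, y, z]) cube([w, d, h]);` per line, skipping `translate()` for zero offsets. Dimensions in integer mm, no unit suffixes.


translate([102, 155, 0]) cube([32, 38, 1457]);
translate([552, 155, 0]) cube([32, 38, 1457]);
translate([134, 155, 247]) cube([418, 38, 28]);
translate([134, 155, 498]) cube([418, 38, 28]);
translate([134, 155, 749]) cube([418, 38, 28]);
translate([134, 155, 1000]) cube([418, 38, 28]);
translate([134, 155, 1251]) cube([418, 38, 28]);


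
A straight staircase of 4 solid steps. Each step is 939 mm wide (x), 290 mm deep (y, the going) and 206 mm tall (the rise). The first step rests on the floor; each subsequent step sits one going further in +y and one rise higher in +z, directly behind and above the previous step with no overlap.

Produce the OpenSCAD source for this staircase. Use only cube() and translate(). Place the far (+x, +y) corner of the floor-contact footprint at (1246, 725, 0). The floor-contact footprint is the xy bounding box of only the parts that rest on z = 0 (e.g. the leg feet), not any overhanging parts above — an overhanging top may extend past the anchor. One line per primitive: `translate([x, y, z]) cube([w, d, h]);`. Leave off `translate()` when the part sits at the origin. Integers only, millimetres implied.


translate([307, 435, 0]) cube([939, 290, 206]);
translate([307, 725, 206]) cube([939, 290, 206]);
translate([307, 1015, 412]) cube([939, 290, 206]);
translate([307, 1305, 618]) cube([939, 290, 206]);


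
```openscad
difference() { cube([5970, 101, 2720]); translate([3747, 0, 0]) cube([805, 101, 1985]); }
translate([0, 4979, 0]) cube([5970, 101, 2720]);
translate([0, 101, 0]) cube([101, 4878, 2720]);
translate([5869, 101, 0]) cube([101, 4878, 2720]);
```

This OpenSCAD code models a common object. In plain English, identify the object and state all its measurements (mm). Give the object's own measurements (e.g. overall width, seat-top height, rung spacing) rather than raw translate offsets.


A single room: four walls, each 2720 mm tall and 101 mm thick, enclosing an outside footprint 5970×5080 mm (x × y), no floor or roof. The front and back walls (−y and +y sides) run the full x-width; the side walls fit between their inner faces. A door opening 805 mm wide and 1985 mm tall is cut through the front wall from the floor up, its −x edge 3747 mm from the wall's −x end.


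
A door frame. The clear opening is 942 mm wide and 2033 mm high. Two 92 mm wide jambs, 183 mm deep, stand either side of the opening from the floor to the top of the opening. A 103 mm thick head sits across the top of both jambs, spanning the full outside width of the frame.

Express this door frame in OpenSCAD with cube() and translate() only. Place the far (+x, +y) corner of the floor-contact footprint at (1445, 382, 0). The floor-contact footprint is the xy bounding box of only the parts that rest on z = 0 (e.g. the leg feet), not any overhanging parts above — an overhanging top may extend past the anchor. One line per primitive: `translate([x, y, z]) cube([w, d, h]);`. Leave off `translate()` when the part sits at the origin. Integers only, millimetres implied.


translate([319, 199, 0]) cube([92, 183, 2033]);
translate([1353, 199, 0]) cube([92, 183, 2033]);
translate([319, 199, 2033]) cube([1126, 183, 103]);


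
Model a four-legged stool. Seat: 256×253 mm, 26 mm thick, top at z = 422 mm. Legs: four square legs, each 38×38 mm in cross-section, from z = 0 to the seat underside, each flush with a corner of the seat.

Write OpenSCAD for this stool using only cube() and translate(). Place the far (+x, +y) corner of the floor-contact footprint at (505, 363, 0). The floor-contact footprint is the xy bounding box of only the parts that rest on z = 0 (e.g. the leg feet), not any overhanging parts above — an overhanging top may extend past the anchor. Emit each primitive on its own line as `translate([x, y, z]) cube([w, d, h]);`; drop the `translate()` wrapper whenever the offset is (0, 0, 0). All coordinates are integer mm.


// leg_h = 422 - 26 = 396
translate([249, 110, 396]) cube([256, 253, 26]);
translate([249, 110, 0]) cube([38, 38, 396]);
translate([467, 110, 0]) cube([38, 38, 396]);
translate([249, 325, 0]) cube([38, 38, 396]);
translate([467, 325, 0]) cube([38, 38, 396]);
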